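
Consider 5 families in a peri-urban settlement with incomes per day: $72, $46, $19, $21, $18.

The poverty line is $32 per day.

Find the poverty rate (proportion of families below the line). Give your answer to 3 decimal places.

3 of the 5 families have income below $32.
H = 3/5 = 0.600.

0.600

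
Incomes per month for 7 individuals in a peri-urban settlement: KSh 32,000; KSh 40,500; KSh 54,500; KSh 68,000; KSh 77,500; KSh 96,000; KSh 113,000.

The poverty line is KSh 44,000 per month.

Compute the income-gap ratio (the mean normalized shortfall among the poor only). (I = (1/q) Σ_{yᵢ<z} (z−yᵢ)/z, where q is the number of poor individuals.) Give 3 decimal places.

0.176

Below z: KSh 32,000, KSh 40,500 (q = 2 of N = 7).
Shortfall ratios (z−y)/z: 0.2727, 0.0795; sum = 0.352273.
The income-gap ratio divides by q (the poor only): 0.352273 / 2 = 0.176.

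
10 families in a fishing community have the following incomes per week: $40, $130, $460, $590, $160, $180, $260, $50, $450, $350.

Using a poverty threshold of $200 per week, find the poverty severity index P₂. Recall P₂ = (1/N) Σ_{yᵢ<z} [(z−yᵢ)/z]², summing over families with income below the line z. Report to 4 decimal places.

0.1375

Below the line: $40, $50, $130, $160, $180 (q = 5 of N = 10).
Gap ratios (z−y)/z: (200−40)/200 = 0.8000; (200−50)/200 = 0.7500; (200−130)/200 = 0.3500; (200−160)/200 = 0.2000; (200−180)/200 = 0.1000.
Squared: 0.6400; 0.5625; 0.1225; 0.0400; 0.0100.
Sum = 1.375000; P₂ = 1.375000 / 10 = 0.1375.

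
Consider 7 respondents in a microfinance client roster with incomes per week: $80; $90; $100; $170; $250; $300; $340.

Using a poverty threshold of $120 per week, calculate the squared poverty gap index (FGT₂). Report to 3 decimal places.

Below the line: $80, $90, $100 (q = 3 of N = 7).
Gap ratios (z−y)/z: (120−80)/120 = 0.3333; (120−90)/120 = 0.2500; (120−100)/120 = 0.1667.
Squared: 0.1111; 0.0625; 0.0278.
Sum = 0.201389; P₂ = 0.201389 / 7 = 0.029.

0.029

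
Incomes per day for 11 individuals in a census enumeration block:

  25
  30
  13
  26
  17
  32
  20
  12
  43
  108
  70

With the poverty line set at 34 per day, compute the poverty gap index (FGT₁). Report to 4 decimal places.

Incomes under z: 12, 13, 17, 20, 25, 26, 30, 32 (q = 8 of N = 11).
Shortfall ratios: (34−12)/34 = 0.6471; (34−13)/34 = 0.6176; (34−17)/34 = 0.5000; (34−20)/34 = 0.4118; (34−25)/34 = 0.2647; (34−26)/34 = 0.2353; (34−30)/34 = 0.1176; (34−32)/34 = 0.0588.
Sum of shortfalls = 2.852941; P₁ averages over all N: 2.852941 / 11 = 0.2594.

0.2594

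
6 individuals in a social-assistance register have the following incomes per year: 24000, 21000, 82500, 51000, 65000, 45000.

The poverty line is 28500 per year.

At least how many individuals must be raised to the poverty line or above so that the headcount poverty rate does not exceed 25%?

Currently q = 2 of N = 6 are below the line (H = 0.333).
A headcount ratio of at most 25% allows at most ⌊0.25 × 6⌋ = 1 poor individuals.
So at least 2 − 1 = 1 must be lifted.

1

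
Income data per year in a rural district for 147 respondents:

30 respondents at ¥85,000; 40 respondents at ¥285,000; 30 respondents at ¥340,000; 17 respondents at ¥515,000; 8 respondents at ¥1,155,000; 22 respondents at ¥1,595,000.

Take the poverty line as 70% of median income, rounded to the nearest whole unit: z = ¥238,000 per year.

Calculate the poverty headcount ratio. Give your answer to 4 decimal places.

0.2041

30 of the 147 respondents have income below ¥238,000.
H = 30/147 = 0.2041.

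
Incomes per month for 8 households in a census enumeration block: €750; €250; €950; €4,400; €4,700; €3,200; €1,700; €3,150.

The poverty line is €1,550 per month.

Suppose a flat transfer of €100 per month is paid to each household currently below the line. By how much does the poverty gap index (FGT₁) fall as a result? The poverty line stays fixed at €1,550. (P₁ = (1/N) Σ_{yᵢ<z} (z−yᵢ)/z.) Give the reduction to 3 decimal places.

0.024

Before: below the line — €250, €750, €950; poverty gap index (FGT₁) = 0.21774.
After the €100 transfer: below the line — €350, €850, €1,050; poverty gap index (FGT₁) = 0.19355.
Reduction = 0.21774 − 0.19355 = 0.024.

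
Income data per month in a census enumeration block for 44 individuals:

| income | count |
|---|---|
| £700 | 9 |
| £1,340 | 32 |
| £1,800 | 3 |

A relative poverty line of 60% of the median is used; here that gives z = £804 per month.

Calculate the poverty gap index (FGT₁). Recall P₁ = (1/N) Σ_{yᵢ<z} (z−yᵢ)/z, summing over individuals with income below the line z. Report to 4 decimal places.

Below the line: 9×£700 (q = 9 of N = 44).
Normalized shortfalls: (804−700)/804 = 0.1294 (×9).
Σ = 1.164179. Dividing by the full population N = 44 gives P₁ = 0.0265.

0.0265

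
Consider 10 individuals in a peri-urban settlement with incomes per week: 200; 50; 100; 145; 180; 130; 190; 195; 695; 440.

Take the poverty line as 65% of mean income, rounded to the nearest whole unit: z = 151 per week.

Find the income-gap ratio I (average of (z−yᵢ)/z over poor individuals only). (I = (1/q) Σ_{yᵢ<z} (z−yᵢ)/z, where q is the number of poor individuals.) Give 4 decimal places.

0.2964

Poor units: 50, 100, 130, 145 (q = 4 of N = 10).
Shortfall ratios (z−y)/z: 0.6689, 0.3377, 0.1391, 0.0397; sum = 1.185430.
The income-gap ratio divides by q (the poor only): 1.185430 / 4 = 0.2964.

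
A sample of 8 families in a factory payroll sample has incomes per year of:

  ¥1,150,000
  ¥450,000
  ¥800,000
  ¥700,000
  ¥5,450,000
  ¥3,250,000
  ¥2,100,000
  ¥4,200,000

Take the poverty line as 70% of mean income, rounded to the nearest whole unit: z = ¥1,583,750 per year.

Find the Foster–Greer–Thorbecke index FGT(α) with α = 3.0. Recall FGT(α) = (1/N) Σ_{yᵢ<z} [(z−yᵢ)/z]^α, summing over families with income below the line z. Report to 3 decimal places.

Incomes under z: ¥450,000, ¥700,000, ¥800,000, ¥1,150,000 (q = 4 of N = 8).
Gap ratios (z−y)/z: (1583750−450000)/1583750 = 0.7159; (1583750−700000)/1583750 = 0.5580; (1583750−800000)/1583750 = 0.4949; (1583750−1150000)/1583750 = 0.2739.
Raised to α = 3.0: 0.36685; 0.17375; 0.12119; 0.02054.
Sum = 0.682339; FGT(3.0) = 0.682339 / 8 = 0.085.

0.085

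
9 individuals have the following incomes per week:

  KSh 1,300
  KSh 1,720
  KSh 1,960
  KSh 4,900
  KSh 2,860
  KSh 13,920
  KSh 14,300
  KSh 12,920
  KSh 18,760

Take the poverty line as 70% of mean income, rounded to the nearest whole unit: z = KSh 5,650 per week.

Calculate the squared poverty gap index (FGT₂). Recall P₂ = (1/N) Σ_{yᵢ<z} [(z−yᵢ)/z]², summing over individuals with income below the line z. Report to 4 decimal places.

Poor units: KSh 1,300, KSh 1,720, KSh 1,960, KSh 2,860, KSh 4,900 (q = 5 of N = 9).
Shortfall ratios: (5650−1300)/5650 = 0.7699; (5650−1720)/5650 = 0.6956; (5650−1960)/5650 = 0.6531; (5650−2860)/5650 = 0.4938; (5650−4900)/5650 = 0.1327.
Squared: 0.5928; 0.4838; 0.4265; 0.2438; 0.0176.
Sum = 1.764589; P₂ = 1.764589 / 9 = 0.1961.

0.1961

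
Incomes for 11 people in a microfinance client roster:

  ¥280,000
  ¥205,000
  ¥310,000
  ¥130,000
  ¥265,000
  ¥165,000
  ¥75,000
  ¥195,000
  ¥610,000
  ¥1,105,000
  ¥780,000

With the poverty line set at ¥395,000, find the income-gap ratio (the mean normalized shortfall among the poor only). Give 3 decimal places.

Below z: ¥75,000, ¥130,000, ¥165,000, ¥195,000, ¥205,000, ¥265,000, ¥280,000, ¥310,000 (q = 8 of N = 11).
Shortfall ratios (z−y)/z: 0.8101, 0.6709, 0.5823, 0.5063, 0.4810, 0.3291, 0.2911, 0.2152; sum = 3.886076.
The income-gap ratio divides by q (the poor only): 3.886076 / 8 = 0.486.

0.486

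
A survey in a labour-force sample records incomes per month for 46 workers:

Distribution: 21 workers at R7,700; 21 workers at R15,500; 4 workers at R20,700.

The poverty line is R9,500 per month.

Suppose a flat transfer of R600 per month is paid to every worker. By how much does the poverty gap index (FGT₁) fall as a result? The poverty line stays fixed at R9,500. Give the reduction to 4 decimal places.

0.0288

Before: below the line — 21×R7,700; poverty gap index (FGT₁) = 0.086499.
After the R600 transfer: below the line — 21×R8,300; poverty gap index (FGT₁) = 0.057666.
Reduction = 0.086499 − 0.057666 = 0.0288.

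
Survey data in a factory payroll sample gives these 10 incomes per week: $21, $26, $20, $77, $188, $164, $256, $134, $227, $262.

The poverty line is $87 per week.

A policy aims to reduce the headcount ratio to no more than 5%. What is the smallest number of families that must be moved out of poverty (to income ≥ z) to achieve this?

4 of the 10 families are poor, so H = 4/10 = 0.400.
A headcount ratio of at most 5% allows at most ⌊0.05 × 10⌋ = 0 poor families.
So at least 4 − 0 = 4 must be lifted.

4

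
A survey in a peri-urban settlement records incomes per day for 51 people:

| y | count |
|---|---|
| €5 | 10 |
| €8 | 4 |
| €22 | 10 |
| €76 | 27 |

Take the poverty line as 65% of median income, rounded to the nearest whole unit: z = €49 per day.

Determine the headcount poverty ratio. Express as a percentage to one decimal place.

24 of the 51 people have income below €49.
H = 24/51 = 47.1%.

47.1%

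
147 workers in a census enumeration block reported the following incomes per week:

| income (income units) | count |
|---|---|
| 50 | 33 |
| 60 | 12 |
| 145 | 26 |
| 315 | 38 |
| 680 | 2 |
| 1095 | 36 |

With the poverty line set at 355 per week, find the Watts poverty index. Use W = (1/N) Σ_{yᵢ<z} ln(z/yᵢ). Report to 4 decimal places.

0.7744

Below z: 33×50, 12×60, 26×145, 38×315 (q = 109 of N = 147).
Log shortfalls: ln(355/50) = 1.9601 (×33); ln(355/60) = 1.7778 (×12); ln(355/145) = 0.8954 (×26); ln(355/315) = 0.1195 (×38).
W = 113.839108 / 147 = 0.7744.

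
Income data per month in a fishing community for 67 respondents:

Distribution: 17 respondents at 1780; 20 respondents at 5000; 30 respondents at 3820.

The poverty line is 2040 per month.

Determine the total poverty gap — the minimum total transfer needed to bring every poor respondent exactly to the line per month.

Poor units: 17×1780 (q = 17 of N = 67).
Individual gaps: 17×(2040−1780) = 4420.
Aggregate gap = 4420.

4420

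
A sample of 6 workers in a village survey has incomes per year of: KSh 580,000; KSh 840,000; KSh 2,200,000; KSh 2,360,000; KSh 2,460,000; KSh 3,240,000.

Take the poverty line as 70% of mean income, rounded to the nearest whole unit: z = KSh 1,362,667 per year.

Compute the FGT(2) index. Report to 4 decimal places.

Below the line: KSh 580,000, KSh 840,000 (q = 2 of N = 6).
Normalized shortfalls: (1362667−580000)/1362667 = 0.5744; (1362667−840000)/1362667 = 0.3836.
Squared: 0.3299; 0.1471.
Sum = 0.477014; P₂ = 0.477014 / 6 = 0.0795.

0.0795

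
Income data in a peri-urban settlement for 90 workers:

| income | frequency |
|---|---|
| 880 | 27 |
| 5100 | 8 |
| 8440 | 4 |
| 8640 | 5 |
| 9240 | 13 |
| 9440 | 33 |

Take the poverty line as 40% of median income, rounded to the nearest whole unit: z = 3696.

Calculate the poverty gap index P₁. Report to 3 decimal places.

0.229

Below the line: 27×880 (q = 27 of N = 90).
Relative gaps: (3696−880)/3696 = 0.7619 (×27).
Σ = 20.571429. Dividing by the full population N = 90 gives P₁ = 0.229.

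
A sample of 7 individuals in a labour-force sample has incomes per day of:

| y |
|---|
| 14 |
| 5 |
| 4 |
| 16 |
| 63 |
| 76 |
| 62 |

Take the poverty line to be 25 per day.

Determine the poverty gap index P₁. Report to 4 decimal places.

Incomes under z: 4, 5, 14, 16 (q = 4 of N = 7).
Shortfall ratios: (25−4)/25 = 0.8400; (25−5)/25 = 0.8000; (25−14)/25 = 0.4400; (25−16)/25 = 0.3600.
Σ = 2.440000. Dividing by the full population N = 7 gives P₁ = 0.3486.

0.3486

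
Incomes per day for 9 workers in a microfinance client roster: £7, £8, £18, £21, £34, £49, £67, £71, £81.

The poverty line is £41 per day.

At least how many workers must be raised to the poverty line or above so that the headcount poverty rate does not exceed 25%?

Currently q = 5 of N = 9 are below the line (H = 0.556).
A headcount ratio of at most 25% allows at most ⌊0.25 × 9⌋ = 2 poor workers.
So at least 5 − 2 = 3 must be lifted.

3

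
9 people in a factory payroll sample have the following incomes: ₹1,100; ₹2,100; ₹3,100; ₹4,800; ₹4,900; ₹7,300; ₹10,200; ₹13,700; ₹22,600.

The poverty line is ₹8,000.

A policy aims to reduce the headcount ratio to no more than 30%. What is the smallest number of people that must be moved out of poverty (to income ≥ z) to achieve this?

4

6 of the 9 people are poor, so H = 6/9 = 0.667.
A headcount ratio of at most 30% allows at most ⌊0.30 × 9⌋ = 2 poor people.
So at least 6 − 2 = 4 must be lifted.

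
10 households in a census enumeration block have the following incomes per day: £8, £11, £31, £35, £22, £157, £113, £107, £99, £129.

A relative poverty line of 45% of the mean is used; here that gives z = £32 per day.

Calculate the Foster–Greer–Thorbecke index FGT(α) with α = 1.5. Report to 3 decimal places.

0.136

Poor units: £8, £11, £22, £31 (q = 4 of N = 10).
Gap ratios (z−y)/z: (32−8)/32 = 0.7500; (32−11)/32 = 0.6562; (32−22)/32 = 0.3125; (32−31)/32 = 0.0312.
Raised to α = 1.5: 0.64952; 0.53162; 0.17469; 0.00552.
Sum = 1.361359; FGT(1.5) = 1.361359 / 10 = 0.136.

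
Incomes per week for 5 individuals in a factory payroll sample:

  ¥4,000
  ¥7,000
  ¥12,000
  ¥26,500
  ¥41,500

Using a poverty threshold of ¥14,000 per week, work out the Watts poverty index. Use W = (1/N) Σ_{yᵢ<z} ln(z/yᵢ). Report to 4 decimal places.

0.4200

Below the line: ¥4,000, ¥7,000, ¥12,000 (q = 3 of N = 5).
Log gaps: ln(14000/4000) = 1.2528; ln(14000/7000) = 0.6931; ln(14000/12000) = 0.1542.
W = 2.100061 / 5 = 0.4200.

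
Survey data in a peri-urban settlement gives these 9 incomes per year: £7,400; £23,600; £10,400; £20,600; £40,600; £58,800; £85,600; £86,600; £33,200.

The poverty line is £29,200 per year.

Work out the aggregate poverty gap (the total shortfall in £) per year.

Below z: £7,400, £10,400, £20,600, £23,600 (q = 4 of N = 9).
Individual gaps: 29200−7400 = 21800; 29200−10400 = 18800; 29200−20600 = 8600; 29200−23600 = 5600.
Aggregate gap = £54,800.

£54,800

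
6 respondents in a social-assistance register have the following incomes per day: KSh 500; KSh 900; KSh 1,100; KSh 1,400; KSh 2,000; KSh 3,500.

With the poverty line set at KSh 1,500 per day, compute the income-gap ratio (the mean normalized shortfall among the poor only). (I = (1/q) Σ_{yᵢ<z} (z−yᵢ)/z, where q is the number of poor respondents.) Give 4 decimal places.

Incomes under z: KSh 500, KSh 900, KSh 1,100, KSh 1,400 (q = 4 of N = 6).
Shortfall ratios (z−y)/z: 0.6667, 0.4000, 0.2667, 0.0667; sum = 1.400000.
I averages over the q = 4 poor units only: 1.400000 / 4 = 0.3500.

0.3500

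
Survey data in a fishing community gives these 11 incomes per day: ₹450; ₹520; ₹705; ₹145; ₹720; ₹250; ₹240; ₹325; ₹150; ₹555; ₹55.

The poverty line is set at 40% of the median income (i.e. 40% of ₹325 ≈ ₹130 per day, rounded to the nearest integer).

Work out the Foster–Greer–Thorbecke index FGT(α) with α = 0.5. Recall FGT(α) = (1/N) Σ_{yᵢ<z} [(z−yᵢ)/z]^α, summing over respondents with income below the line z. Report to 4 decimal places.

Incomes under z: ₹55 (q = 1 of N = 11).
Gap ratios (z−y)/z: (130−55)/130 = 0.5769.
Raised to α = 0.5: 0.75955.
Sum = 0.759555; FGT(0.5) = 0.759555 / 11 = 0.0691.

0.0691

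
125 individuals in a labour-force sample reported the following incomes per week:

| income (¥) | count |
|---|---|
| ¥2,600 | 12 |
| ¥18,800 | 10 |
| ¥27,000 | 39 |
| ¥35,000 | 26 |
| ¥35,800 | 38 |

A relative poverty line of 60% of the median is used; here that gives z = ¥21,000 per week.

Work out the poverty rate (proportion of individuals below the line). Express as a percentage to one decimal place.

17.6%

22 of the 125 individuals have income below ¥21,000.
H = 22/125 = 17.6%.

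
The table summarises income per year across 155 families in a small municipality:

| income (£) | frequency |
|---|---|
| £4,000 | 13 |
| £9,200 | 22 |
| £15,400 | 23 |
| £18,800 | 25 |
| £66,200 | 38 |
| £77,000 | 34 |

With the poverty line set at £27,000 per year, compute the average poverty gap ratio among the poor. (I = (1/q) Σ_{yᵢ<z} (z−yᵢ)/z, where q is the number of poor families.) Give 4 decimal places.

Incomes under z: 13×£4,000, 22×£9,200, 23×£15,400, 25×£18,800 (q = 83 of N = 155).
Shortfall ratios (z−y)/z: 0.8519 (×13), 0.6593 (×22), 0.4296 (×23), 0.3037 (×25); sum = 43.051852.
I averages over the q = 83 poor units only: 43.051852 / 83 = 0.5187.

0.5187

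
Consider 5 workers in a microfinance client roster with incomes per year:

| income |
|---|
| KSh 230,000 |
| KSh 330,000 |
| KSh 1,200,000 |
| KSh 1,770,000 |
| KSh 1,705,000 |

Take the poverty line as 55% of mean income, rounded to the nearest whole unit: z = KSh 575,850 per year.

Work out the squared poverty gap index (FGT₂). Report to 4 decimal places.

Below z: KSh 230,000, KSh 330,000 (q = 2 of N = 5).
Relative gaps: (575850−230000)/575850 = 0.6006; (575850−330000)/575850 = 0.4269.
Squared: 0.3607; 0.1823.
Sum = 0.542982; P₂ = 0.542982 / 5 = 0.1086.

0.1086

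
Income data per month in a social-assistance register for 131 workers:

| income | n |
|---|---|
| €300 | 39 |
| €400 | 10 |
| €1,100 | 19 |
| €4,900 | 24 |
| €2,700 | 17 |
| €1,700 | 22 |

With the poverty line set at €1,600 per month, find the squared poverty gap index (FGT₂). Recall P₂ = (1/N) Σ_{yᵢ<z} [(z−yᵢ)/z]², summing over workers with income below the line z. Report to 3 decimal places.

Poor units: 39×€300, 10×€400, 19×€1,100 (q = 68 of N = 131).
Relative gaps: (1600−300)/1600 = 0.8125 (×39); (1600−400)/1600 = 0.7500 (×10); (1600−1100)/1600 = 0.3125 (×19).
Squared: 0.6602 (×39); 0.5625 (×10); 0.0977 (×19).
Sum = 33.226562; P₂ = 33.226562 / 131 = 0.254.

0.254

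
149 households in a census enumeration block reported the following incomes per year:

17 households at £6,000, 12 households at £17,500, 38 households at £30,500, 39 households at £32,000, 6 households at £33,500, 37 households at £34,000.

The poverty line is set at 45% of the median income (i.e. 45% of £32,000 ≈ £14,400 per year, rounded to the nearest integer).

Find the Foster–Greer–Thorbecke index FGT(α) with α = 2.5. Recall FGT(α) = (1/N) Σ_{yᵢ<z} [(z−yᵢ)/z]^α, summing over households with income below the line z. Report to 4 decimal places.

0.0297

Incomes under z: 17×£6,000 (q = 17 of N = 149).
Gap ratios (z−y)/z: (14400−6000)/14400 = 0.5833 (×17).
Raised to α = 2.5: 0.25989 (×17).
Sum = 4.418155; FGT(2.5) = 4.418155 / 149 = 0.0297.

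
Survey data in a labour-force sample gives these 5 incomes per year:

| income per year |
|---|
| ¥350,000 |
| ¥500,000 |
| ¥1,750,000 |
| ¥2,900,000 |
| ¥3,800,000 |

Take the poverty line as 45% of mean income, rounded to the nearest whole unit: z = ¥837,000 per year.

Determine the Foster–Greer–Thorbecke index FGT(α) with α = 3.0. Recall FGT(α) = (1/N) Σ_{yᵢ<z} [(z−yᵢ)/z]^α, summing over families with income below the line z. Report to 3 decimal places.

0.052

Below z: ¥350,000, ¥500,000 (q = 2 of N = 5).
Relative gaps: (837000−350000)/837000 = 0.5818; (837000−500000)/837000 = 0.4026.
Raised to α = 3.0: 0.19697; 0.06527.
Sum = 0.262245; FGT(3.0) = 0.262245 / 5 = 0.052.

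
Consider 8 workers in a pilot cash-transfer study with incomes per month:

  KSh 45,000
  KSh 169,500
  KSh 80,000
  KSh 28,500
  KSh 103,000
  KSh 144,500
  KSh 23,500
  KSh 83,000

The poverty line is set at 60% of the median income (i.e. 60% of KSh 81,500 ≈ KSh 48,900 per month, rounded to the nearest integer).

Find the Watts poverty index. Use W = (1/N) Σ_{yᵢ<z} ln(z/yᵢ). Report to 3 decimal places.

Poor units: KSh 23,500, KSh 28,500, KSh 45,000 (q = 3 of N = 8).
Log shortfalls: ln(48900/23500) = 0.7328; ln(48900/28500) = 0.5399; ln(48900/45000) = 0.0831.
W = 1.355765 / 8 = 0.169.

0.169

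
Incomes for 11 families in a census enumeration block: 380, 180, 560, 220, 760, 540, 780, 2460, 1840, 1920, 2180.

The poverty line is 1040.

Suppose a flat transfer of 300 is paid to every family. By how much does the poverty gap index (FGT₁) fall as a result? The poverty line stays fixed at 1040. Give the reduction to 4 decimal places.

0.1783

Before: below the line — 180, 220, 380, 540, 560, 760, 780; poverty gap index (FGT₁) = 0.337413.
After the 300 transfer: below the line — 480, 520, 680, 840, 860; poverty gap index (FGT₁) = 0.159091.
Reduction = 0.337413 − 0.159091 = 0.1783.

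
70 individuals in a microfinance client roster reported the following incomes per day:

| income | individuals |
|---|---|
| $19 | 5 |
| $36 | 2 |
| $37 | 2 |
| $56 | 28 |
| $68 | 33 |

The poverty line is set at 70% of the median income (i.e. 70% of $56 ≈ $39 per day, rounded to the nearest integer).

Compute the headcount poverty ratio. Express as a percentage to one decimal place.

9 of the 70 individuals have income below $39.
H = 9/70 = 12.9%.

12.9%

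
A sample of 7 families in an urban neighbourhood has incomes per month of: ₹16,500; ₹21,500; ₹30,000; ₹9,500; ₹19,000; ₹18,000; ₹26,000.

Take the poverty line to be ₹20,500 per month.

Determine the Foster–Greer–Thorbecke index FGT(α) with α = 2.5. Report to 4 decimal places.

0.0335

Below the line: ₹9,500, ₹16,500, ₹18,000, ₹19,000 (q = 4 of N = 7).
Gap ratios (z−y)/z: (20500−9500)/20500 = 0.5366; (20500−16500)/20500 = 0.1951; (20500−18000)/20500 = 0.1220; (20500−19000)/20500 = 0.0732.
Raised to α = 2.5: 0.21091; 0.01682; 0.00519; 0.00145.
Sum = 0.234369; FGT(2.5) = 0.234369 / 7 = 0.0335.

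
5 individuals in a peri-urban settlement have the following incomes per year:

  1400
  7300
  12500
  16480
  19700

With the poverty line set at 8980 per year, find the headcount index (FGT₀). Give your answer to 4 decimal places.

2 of the 5 individuals have income below 8980.
H = 2/5 = 0.4000.

0.4000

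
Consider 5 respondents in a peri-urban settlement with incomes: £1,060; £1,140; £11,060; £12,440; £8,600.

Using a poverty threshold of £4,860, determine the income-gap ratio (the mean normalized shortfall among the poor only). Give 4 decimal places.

0.7737

Below z: £1,060, £1,140 (q = 2 of N = 5).
Shortfall ratios (z−y)/z: 0.7819, 0.7654; sum = 1.547325.
The income-gap ratio divides by q (the poor only): 1.547325 / 2 = 0.7737.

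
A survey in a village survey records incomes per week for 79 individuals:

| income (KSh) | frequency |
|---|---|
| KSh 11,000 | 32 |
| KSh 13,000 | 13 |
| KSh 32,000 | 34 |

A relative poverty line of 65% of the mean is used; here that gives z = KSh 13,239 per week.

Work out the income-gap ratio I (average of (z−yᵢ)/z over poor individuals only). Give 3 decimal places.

Incomes under z: 32×KSh 11,000, 13×KSh 13,000 (q = 45 of N = 79).
Shortfall ratios (z−y)/z: 0.1691 (×32), 0.0181 (×13); sum = 5.646575.
The income-gap ratio divides by q (the poor only): 5.646575 / 45 = 0.125.

0.125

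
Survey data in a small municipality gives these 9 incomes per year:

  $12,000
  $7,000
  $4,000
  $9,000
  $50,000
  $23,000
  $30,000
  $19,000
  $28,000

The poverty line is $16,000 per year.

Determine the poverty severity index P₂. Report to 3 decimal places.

Poor units: $4,000, $7,000, $9,000, $12,000 (q = 4 of N = 9).
Gap ratios (z−y)/z: (16000−4000)/16000 = 0.7500; (16000−7000)/16000 = 0.5625; (16000−9000)/16000 = 0.4375; (16000−12000)/16000 = 0.2500.
Squared: 0.5625; 0.3164; 0.1914; 0.0625.
Sum = 1.132812; P₂ = 1.132812 / 9 = 0.126.

0.126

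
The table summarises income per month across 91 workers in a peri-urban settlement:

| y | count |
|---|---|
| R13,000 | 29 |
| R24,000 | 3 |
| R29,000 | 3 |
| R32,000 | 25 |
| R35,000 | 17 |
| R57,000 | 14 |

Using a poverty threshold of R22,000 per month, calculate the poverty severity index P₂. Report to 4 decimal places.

Below z: 29×R13,000 (q = 29 of N = 91).
Shortfall ratios: (22000−13000)/22000 = 0.4091 (×29).
Squared: 0.1674 (×29).
Sum = 4.853306; P₂ = 4.853306 / 91 = 0.0533.

0.0533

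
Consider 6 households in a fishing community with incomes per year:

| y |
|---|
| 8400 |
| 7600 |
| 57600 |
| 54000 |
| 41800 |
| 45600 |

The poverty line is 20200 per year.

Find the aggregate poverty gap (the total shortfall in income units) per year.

Below the line: 7600, 8400 (q = 2 of N = 6).
Individual gaps: 20200−7600 = 12600; 20200−8400 = 11800.
Aggregate gap = 24400.

24400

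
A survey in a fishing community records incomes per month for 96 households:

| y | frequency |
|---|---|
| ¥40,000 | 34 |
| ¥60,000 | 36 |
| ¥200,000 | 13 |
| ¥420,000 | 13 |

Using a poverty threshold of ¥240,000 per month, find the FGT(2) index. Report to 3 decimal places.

Poor units: 34×¥40,000, 36×¥60,000, 13×¥200,000 (q = 83 of N = 96).
Relative gaps: (240000−40000)/240000 = 0.8333 (×34); (240000−60000)/240000 = 0.7500 (×36); (240000−200000)/240000 = 0.1667 (×13).
Squared: 0.6944 (×34); 0.5625 (×36); 0.0278 (×13).
Sum = 44.222222; P₂ = 44.222222 / 96 = 0.461.

0.461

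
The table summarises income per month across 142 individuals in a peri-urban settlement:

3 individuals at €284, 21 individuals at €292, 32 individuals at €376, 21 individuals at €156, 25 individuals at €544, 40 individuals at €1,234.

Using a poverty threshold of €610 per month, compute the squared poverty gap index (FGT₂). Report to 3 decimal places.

0.163

Incomes under z: 21×€156, 3×€284, 21×€292, 32×€376, 25×€544 (q = 102 of N = 142).
Gap ratios (z−y)/z: (610−156)/610 = 0.7443 (×21); (610−284)/610 = 0.5344 (×3); (610−292)/610 = 0.5213 (×21); (610−376)/610 = 0.3836 (×32); (610−544)/610 = 0.1082 (×25).
Squared: 0.5539 (×21); 0.2856 (×3); 0.2718 (×21); 0.1472 (×32); 0.0117 (×25).
Sum = 23.197958; P₂ = 23.197958 / 142 = 0.163.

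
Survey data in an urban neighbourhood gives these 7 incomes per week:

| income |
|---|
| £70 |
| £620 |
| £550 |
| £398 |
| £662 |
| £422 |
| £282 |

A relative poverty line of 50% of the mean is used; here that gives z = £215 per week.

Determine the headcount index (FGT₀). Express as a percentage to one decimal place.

14.3%

1 of the 7 households have income below £215.
H = 1/7 = 14.3%.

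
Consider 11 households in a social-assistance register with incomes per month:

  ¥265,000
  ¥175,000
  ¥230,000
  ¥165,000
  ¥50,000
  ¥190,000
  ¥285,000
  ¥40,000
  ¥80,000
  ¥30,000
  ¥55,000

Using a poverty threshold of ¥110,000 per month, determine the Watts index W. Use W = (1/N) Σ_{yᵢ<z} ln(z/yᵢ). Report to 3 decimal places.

Below the line: ¥30,000, ¥40,000, ¥50,000, ¥55,000, ¥80,000 (q = 5 of N = 11).
Log gaps: ln(110000/30000) = 1.2993; ln(110000/40000) = 1.0116; ln(110000/50000) = 0.7885; ln(110000/55000) = 0.6931; ln(110000/80000) = 0.3185.
W = 4.110942 / 11 = 0.374.

0.374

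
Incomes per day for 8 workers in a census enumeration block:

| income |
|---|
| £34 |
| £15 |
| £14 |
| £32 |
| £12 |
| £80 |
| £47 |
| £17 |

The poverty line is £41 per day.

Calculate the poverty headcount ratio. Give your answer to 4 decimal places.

6 of the 8 workers have income below £41.
H = 6/8 = 0.7500.

0.7500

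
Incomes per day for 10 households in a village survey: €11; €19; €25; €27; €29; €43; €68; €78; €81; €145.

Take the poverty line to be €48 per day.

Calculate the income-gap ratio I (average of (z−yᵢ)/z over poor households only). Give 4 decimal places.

Below the line: €11, €19, €25, €27, €29, €43 (q = 6 of N = 10).
Shortfall ratios (z−y)/z: 0.7708, 0.6042, 0.4792, 0.4375, 0.3958, 0.1042; sum = 2.791667.
The income-gap ratio divides by q (the poor only): 2.791667 / 6 = 0.4653.

0.4653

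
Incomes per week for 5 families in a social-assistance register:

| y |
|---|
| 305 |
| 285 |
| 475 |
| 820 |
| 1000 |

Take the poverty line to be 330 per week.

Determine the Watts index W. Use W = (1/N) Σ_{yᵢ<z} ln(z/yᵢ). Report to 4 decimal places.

Incomes under z: 285, 305 (q = 2 of N = 5).
Log gaps: ln(330/285) = 0.1466; ln(330/305) = 0.0788.
W = 0.225384 / 5 = 0.0451.

0.0451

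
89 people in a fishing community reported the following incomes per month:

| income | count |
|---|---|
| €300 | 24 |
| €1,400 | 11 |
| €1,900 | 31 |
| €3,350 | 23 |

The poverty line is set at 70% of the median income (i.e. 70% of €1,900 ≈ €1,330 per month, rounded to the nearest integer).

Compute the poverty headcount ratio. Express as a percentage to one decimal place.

27.0%

24 of the 89 people have income below €1,330.
H = 24/89 = 27.0%.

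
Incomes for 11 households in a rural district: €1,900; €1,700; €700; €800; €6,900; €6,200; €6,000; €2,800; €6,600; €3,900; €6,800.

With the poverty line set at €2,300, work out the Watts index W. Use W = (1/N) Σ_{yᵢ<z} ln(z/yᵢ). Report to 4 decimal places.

Below z: €700, €800, €1,700, €1,900 (q = 4 of N = 11).
ln(z/y) terms: ln(2300/700) = 1.1896; ln(2300/800) = 1.0561; ln(2300/1700) = 0.3023; ln(2300/1900) = 0.1911.
W = 2.738973 / 11 = 0.2490.

0.2490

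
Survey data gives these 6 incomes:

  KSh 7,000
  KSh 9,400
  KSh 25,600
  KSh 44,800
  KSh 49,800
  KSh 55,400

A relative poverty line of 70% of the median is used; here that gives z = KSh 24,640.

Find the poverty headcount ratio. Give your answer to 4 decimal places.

2 of the 6 respondents have income below KSh 24,640.
H = 2/6 = 0.3333.

0.3333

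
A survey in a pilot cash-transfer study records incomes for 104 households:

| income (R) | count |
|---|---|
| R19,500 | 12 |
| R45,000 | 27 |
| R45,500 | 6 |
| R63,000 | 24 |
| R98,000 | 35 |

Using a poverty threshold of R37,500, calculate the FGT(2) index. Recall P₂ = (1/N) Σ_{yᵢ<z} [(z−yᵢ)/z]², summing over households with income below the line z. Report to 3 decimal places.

0.027

Below z: 12×R19,500 (q = 12 of N = 104).
Shortfall ratios: (37500−19500)/37500 = 0.4800 (×12).
Squared: 0.2304 (×12).
Sum = 2.764800; P₂ = 2.764800 / 104 = 0.027.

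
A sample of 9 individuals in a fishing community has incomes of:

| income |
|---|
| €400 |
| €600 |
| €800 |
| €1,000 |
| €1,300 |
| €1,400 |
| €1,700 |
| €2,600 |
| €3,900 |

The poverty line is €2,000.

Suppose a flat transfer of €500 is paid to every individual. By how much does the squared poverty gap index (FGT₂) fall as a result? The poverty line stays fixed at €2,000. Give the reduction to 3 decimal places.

0.141

Before: below the line — €400, €600, €800, €1,000, €1,300, €1,400, €1,700; squared poverty gap index (FGT₂) = 0.21944.
After the €500 transfer: below the line — €900, €1,100, €1,300, €1,500, €1,800, €1,900; squared poverty gap index (FGT₂) = 0.07806.
Reduction = 0.21944 − 0.07806 = 0.141.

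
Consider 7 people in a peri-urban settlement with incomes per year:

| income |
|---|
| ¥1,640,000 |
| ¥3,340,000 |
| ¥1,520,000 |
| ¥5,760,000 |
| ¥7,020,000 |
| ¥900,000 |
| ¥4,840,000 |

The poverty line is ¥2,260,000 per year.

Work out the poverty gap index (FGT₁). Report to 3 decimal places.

Poor units: ¥900,000, ¥1,520,000, ¥1,640,000 (q = 3 of N = 7).
Gap ratios (z−y)/z: (2260000−900000)/2260000 = 0.6018; (2260000−1520000)/2260000 = 0.3274; (2260000−1640000)/2260000 = 0.2743.
Σ = 1.203540. Dividing by the full population N = 7 gives P₁ = 0.172.

0.172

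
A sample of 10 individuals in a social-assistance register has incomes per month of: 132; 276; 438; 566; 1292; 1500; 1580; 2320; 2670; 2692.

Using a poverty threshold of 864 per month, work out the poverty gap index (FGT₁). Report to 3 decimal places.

Below the line: 132, 276, 438, 566 (q = 4 of N = 10).
Normalized shortfalls: (864−132)/864 = 0.8472; (864−276)/864 = 0.6806; (864−438)/864 = 0.4931; (864−566)/864 = 0.3449.
Σ = 2.365741. Dividing by the full population N = 10 gives P₁ = 0.237.

0.237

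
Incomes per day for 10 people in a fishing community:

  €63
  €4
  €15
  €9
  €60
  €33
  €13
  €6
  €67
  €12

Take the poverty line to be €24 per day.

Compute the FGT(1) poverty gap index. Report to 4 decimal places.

0.3542

Below z: €4, €6, €9, €12, €13, €15 (q = 6 of N = 10).
Gap ratios (z−y)/z: (24−4)/24 = 0.8333; (24−6)/24 = 0.7500; (24−9)/24 = 0.6250; (24−12)/24 = 0.5000; (24−13)/24 = 0.4583; (24−15)/24 = 0.3750.
Sum of shortfalls = 3.541667; P₁ averages over all N: 3.541667 / 10 = 0.3542.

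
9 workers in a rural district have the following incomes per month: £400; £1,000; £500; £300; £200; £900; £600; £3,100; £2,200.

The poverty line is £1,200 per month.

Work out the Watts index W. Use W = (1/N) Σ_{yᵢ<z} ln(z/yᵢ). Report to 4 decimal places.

0.7017

Below z: £200, £300, £400, £500, £600, £900, £1,000 (q = 7 of N = 9).
Log gaps: ln(1200/200) = 1.7918; ln(1200/300) = 1.3863; ln(1200/400) = 1.0986; ln(1200/500) = 0.8755; ln(1200/600) = 0.6931; ln(1200/900) = 0.2877; ln(1200/1000) = 0.1823.
W = 6.315286 / 9 = 0.7017.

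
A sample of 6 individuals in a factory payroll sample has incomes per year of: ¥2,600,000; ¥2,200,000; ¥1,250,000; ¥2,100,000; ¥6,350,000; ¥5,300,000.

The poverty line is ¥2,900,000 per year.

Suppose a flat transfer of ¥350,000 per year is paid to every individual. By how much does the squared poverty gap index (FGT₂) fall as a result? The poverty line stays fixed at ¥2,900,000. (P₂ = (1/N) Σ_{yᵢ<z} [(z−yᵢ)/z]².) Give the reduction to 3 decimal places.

0.038

Before: below the line — ¥1,250,000, ¥2,100,000, ¥2,200,000, ¥2,600,000; squared poverty gap index (FGT₂) = 0.07813.
After the ¥350,000 transfer: below the line — ¥1,600,000, ¥2,450,000, ¥2,550,000; squared poverty gap index (FGT₂) = 0.03993.
Reduction = 0.07813 − 0.03993 = 0.038.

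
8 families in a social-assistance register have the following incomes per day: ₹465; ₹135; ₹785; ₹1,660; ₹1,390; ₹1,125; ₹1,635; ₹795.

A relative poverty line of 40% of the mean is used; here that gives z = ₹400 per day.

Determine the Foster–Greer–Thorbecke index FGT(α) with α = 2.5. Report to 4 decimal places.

Incomes under z: ₹135 (q = 1 of N = 8).
Shortfall ratios: (400−135)/400 = 0.6625.
Raised to α = 2.5: 0.35724.
Sum = 0.357244; FGT(2.5) = 0.357244 / 8 = 0.0447.

0.0447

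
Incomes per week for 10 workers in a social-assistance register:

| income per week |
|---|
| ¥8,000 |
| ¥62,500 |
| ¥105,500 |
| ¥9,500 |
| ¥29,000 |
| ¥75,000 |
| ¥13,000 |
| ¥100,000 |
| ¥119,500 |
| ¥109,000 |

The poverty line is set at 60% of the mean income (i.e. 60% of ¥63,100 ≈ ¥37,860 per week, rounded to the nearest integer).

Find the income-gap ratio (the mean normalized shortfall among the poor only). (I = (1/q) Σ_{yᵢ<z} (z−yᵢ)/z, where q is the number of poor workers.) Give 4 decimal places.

Below z: ¥8,000, ¥9,500, ¥13,000, ¥29,000 (q = 4 of N = 10).
Shortfall ratios (z−y)/z: 0.7887, 0.7491, 0.6566, 0.2340; sum = 2.428420.
I averages over the q = 4 poor units only: 2.428420 / 4 = 0.6071.

0.6071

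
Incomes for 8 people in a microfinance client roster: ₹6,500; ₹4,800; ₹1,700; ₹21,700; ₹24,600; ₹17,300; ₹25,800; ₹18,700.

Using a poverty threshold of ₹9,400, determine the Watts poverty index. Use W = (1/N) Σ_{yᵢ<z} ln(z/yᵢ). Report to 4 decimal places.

Incomes under z: ₹1,700, ₹4,800, ₹6,500 (q = 3 of N = 8).
Log shortfalls: ln(9400/1700) = 1.7101; ln(9400/4800) = 0.6721; ln(9400/6500) = 0.3689.
W = 2.751083 / 8 = 0.3439.

0.3439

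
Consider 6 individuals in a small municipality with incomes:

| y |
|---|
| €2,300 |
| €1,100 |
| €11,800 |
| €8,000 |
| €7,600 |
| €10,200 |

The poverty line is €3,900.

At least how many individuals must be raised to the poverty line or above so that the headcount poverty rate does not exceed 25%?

2 of the 6 individuals are poor, so H = 2/6 = 0.333.
A headcount ratio of at most 25% allows at most ⌊0.25 × 6⌋ = 1 poor individuals.
So at least 2 − 1 = 1 must be lifted.

1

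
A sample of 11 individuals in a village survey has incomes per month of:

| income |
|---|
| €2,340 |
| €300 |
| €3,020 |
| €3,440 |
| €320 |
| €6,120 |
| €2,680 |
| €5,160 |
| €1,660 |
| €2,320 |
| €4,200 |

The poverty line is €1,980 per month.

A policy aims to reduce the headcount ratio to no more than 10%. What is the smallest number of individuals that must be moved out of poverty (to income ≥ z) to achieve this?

2

Currently q = 3 of N = 11 are below the line (H = 0.273).
A headcount ratio of at most 10% allows at most ⌊0.10 × 11⌋ = 1 poor individuals.
So at least 3 − 1 = 2 must be lifted.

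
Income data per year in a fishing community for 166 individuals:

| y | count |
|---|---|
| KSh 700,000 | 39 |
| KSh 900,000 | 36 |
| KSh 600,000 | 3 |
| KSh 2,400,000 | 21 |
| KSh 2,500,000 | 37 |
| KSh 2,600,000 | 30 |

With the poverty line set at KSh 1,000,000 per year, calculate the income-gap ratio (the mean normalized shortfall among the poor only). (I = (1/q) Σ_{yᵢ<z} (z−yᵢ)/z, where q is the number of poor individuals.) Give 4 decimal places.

Poor units: 3×KSh 600,000, 39×KSh 700,000, 36×KSh 900,000 (q = 78 of N = 166).
Shortfall ratios (z−y)/z: 0.4000 (×3), 0.3000 (×39), 0.1000 (×36); sum = 16.500000.
I averages over the q = 78 poor units only: 16.500000 / 78 = 0.2115.

0.2115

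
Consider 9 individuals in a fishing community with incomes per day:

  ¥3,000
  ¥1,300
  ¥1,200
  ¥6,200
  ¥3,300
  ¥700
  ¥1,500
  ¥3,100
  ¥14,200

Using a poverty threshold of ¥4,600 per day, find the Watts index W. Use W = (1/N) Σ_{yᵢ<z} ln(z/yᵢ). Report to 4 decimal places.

0.7517

Below z: ¥700, ¥1,200, ¥1,300, ¥1,500, ¥3,000, ¥3,100, ¥3,300 (q = 7 of N = 9).
Log gaps: ln(4600/700) = 1.8827; ln(4600/1200) = 1.3437; ln(4600/1300) = 1.2637; ln(4600/1500) = 1.1206; ln(4600/3000) = 0.4274; ln(4600/3100) = 0.3947; ln(4600/3300) = 0.3321.
W = 6.764981 / 9 = 0.7517.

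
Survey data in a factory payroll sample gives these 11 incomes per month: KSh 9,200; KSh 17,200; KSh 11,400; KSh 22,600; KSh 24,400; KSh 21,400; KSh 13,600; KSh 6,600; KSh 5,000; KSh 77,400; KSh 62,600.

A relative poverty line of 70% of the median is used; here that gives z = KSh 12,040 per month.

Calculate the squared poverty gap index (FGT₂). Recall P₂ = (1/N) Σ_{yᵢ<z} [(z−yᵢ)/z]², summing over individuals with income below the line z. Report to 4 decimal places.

Poor units: KSh 5,000, KSh 6,600, KSh 9,200, KSh 11,400 (q = 4 of N = 11).
Shortfall ratios: (12040−5000)/12040 = 0.5847; (12040−6600)/12040 = 0.4518; (12040−9200)/12040 = 0.2359; (12040−11400)/12040 = 0.0532.
Squared: 0.3419; 0.2041; 0.0556; 0.0028.
Sum = 0.604508; P₂ = 0.604508 / 11 = 0.0550.

0.0550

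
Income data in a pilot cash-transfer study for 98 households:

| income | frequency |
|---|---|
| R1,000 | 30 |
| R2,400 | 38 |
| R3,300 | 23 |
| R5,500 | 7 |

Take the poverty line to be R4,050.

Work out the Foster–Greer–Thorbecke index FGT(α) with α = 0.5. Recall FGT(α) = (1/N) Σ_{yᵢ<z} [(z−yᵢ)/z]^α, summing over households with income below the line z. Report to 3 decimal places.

0.614

Below z: 30×R1,000, 38×R2,400, 23×R3,300 (q = 91 of N = 98).
Normalized shortfalls: (4050−1000)/4050 = 0.7531 (×30); (4050−2400)/4050 = 0.4074 (×38); (4050−3300)/4050 = 0.1852 (×23).
Raised to α = 0.5: 0.86781 (×30); 0.63828 (×38); 0.43033 (×23).
Sum = 60.186610; FGT(0.5) = 60.186610 / 98 = 0.614.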